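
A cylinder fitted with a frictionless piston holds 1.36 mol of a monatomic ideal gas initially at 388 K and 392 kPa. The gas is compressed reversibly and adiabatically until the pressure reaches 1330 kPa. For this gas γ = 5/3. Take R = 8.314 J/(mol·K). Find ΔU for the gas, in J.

V₁ = nRT₁/P₁ = 1.36×8.314×388/392 = 11.2 L.
Adiabatic: T₂/T₁ = (P₂/P₁)^((γ−1)/γ) ⇒ T₂ = 388×(3.39)^0.400 = 632 K; V₂ = 5.38 L.
For an ideal gas ΔU = nCvΔT with Cv = (3/2)R = 12.5 J/(mol·K).
ΔU = 1.36×12.5×(632−388) = 4150 J.

4150 J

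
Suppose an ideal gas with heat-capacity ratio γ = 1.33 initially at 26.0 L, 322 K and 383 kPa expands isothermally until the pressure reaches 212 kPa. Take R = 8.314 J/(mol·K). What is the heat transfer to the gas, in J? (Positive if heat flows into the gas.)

n = P₁V₁/(RT₁) = 383×26.0/(8.314×322) = 3.72 mol.
Isothermal: T stays 322 K; PV = const ⇒ V₂ = 47.0 L, P₂ = 212 kPa.
ΔU = 0 (ideal gas, T constant).
W = nRT ln(V₂/V₁) = 3.72×8.314×322×ln(1.81) = 5890 J.
Q = ΔU + W = 5890 J.

5890 J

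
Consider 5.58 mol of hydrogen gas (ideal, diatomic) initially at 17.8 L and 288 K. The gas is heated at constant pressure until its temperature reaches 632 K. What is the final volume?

39.1 L

P₁ = nRT₁/V₁ = 5.58×8.314×288/17.8 = 751 kPa.
Isobaric: P stays 751 kPa; V/T = const ⇒ T₂ = 632 K, V₂ = 39.1 L.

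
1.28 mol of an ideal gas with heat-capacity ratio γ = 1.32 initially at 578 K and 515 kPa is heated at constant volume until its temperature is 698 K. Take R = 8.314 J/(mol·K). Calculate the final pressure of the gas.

V₁ = nRT₁/P₁ = 1.28×8.314×578/515 = 11.9 L.
Isochoric: V stays 11.9 L; P/T = const ⇒ T₂ = 698 K, P₂ = 622 kPa.

622 kPa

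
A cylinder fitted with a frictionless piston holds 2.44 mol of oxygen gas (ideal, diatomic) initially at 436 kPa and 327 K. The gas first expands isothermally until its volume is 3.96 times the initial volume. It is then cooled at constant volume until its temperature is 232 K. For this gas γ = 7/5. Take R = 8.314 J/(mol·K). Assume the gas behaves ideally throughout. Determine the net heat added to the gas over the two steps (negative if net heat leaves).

V₁ = nRT₁/P₁ = 2.44×8.314×327/436 = 15.2 L.
Step 1 — Isothermal: T stays 327 K; PV = const ⇒ V₂ = 60.2 L, P₂ = 110 kPa.
ΔU = 0 (ideal gas, T constant).
W = nRT ln(V₂/V₁) = 2.44×8.314×327×ln(3.96) = 9130 J.
Q = ΔU + W = 9130 J.
State after step 1: P = 110 kPa, V = 60.2 L, T = 327 K.
Step 2 — Isochoric: V stays 60.2 L; P/T = const ⇒ T₂ = 232 K, P₂ = 78.1 kPa.
W = 0 (no volume change).
ΔU = nCvΔT = 2.44×20.8×(232−327) = -4820 J.
Q = ΔU = -4820 J.
Net over both steps: W = 9130 J, Q = 4310 J, ΔU = -4820 J.

4310 J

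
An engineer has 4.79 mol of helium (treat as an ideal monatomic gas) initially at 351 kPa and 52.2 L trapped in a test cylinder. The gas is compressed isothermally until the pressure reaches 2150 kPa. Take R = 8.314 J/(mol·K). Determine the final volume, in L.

8.52 L

T₁ = P₁V₁/(nR) = 351×52.2/(4.79×8.314) = 460 K.
Isothermal: T stays 460 K; PV = const ⇒ V₂ = 8.52 L, P₂ = 2150 kPa.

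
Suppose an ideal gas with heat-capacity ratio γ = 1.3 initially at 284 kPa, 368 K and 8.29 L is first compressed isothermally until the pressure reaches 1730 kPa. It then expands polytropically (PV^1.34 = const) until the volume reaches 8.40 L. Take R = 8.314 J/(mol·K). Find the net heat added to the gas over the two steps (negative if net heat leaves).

n = P₁V₁/(RT₁) = 284×8.29/(8.314×368) = 0.770 mol.
Step 1 — Isothermal: T stays 368 K; PV = const ⇒ V₂ = 1.36 L, P₂ = 1730 kPa.
ΔU = 0 (ideal gas, T constant).
W = nRT ln(V₂/V₁) = 0.770×8.314×368×ln(0.164) = -4250 J.
Q = ΔU + W = -4250 J.
State after step 1: P = 1730 kPa, V = 1.36 L, T = 368 K.
Step 2 — Polytropic n=1.34: T₂ = T₁(V₁/V₂)^(n−1) = 368×(0.162)^0.34 = 198 K; P₂ = P₁(V₁/V₂)^n = 151 kPa.
W = (P₁V₁−P₂V₂)/(n−1) = (1730×1.36−151×8.40)/0.34 = 3200 J.
ΔU = nCvΔT = 0.770×27.7×(198−368) = -3620 J.
Q = ΔU + W = -426 J.
Net over both steps: W = -1060 J, Q = -4680 J, ΔU = -3620 J.

-4680 J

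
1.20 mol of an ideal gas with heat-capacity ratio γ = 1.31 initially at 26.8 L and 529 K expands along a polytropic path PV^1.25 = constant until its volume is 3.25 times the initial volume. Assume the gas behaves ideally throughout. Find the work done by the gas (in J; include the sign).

P₁ = nRT₁/V₁ = 1.20×8.314×529/26.8 = 197 kPa.
Polytropic n=1.25: T₂ = T₁(V₁/V₂)^(n−1) = 529×(0.308)^0.25 = 394 K; P₂ = P₁(V₁/V₂)^n = 45.1 kPa.
W = (P₁V₁−P₂V₂)/(n−1) = (197×26.8−45.1×87.1)/0.25 = 5390 J.

5390 J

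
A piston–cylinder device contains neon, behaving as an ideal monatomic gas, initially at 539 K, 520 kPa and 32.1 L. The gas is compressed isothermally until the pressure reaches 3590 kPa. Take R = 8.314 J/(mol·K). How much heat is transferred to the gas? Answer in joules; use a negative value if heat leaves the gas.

n = P₁V₁/(RT₁) = 520×32.1/(8.314×539) = 3.72 mol.
Isothermal: T stays 539 K; PV = const ⇒ V₂ = 4.65 L, P₂ = 3590 kPa.
ΔU = 0 (ideal gas, T constant).
W = nRT ln(V₂/V₁) = 3.72×8.314×539×ln(0.145) = -32300 J.
Q = ΔU + W = -32300 J.

-32300 J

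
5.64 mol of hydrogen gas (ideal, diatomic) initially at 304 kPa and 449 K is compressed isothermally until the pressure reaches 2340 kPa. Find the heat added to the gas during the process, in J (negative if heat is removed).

-43000 J

V₁ = nRT₁/P₁ = 5.64×8.314×449/304 = 69.3 L.
Isothermal: T stays 449 K; PV = const ⇒ V₂ = 9.00 L, P₂ = 2340 kPa.
ΔU = 0 (ideal gas, T constant).
W = nRT ln(V₂/V₁) = 5.64×8.314×449×ln(0.130) = -43000 J.
Q = ΔU + W = -43000 J.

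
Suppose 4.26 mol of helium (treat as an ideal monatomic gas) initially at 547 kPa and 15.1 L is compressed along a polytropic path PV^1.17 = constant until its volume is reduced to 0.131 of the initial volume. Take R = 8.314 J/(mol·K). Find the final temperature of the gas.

329 K

T₁ = P₁V₁/(nR) = 547×15.1/(4.26×8.314) = 233 K.
Polytropic n=1.17: T₂ = T₁(V₁/V₂)^(n−1) = 233×(7.63)^0.17 = 329 K; P₂ = P₁(V₁/V₂)^n = 5900 kPa.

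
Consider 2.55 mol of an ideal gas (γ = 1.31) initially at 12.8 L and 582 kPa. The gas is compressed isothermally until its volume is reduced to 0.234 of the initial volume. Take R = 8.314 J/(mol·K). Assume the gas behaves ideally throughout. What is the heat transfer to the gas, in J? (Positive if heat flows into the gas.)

-10800 J

T₁ = P₁V₁/(nR) = 582×12.8/(2.55×8.314) = 351 K.
Isothermal: T stays 351 K; PV = const ⇒ V₂ = 3.00 L, P₂ = 2490 kPa.
ΔU = 0 (ideal gas, T constant).
W = nRT ln(V₂/V₁) = 2.55×8.314×351×ln(0.234) = -10800 J.
Q = ΔU + W = -10800 J.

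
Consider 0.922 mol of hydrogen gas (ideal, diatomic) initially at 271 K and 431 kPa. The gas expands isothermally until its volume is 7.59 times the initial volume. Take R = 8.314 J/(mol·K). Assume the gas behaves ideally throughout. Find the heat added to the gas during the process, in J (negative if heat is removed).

4210 J

V₁ = nRT₁/P₁ = 0.922×8.314×271/431 = 4.82 L.
Isothermal: T stays 271 K; PV = const ⇒ V₂ = 36.6 L, P₂ = 56.8 kPa.
ΔU = 0 (ideal gas, T constant).
W = nRT ln(V₂/V₁) = 0.922×8.314×271×ln(7.59) = 4210 J.
Q = ΔU + W = 4210 J.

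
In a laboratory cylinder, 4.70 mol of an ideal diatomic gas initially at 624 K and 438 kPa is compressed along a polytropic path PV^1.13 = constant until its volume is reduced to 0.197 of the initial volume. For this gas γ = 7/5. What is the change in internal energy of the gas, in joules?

V₁ = nRT₁/P₁ = 4.70×8.314×624/438 = 55.7 L.
Polytropic n=1.13: T₂ = T₁(V₁/V₂)^(n−1) = 624×(5.08)^0.13 = 771 K; P₂ = P₁(V₁/V₂)^n = 2750 kPa.
For an ideal gas ΔU = nCvΔT with Cv = (5/2)R = 20.8 J/(mol·K).
ΔU = 4.70×20.8×(771−624) = 14300 J.

14300 J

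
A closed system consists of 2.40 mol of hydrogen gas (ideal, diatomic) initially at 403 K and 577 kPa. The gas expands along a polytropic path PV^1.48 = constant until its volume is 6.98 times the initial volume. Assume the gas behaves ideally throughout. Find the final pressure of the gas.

V₁ = nRT₁/P₁ = 2.40×8.314×403/577 = 13.9 L.
Polytropic n=1.48: T₂ = T₁(V₁/V₂)^(n−1) = 403×(0.143)^0.48 = 159 K; P₂ = P₁(V₁/V₂)^n = 32.5 kPa.

32.5 kPa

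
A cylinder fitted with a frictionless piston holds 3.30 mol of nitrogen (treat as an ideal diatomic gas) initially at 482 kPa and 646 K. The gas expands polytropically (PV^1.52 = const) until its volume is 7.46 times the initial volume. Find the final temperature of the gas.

V₁ = nRT₁/P₁ = 3.30×8.314×646/482 = 36.8 L.
Polytropic n=1.52: T₂ = T₁(V₁/V₂)^(n−1) = 646×(0.134)^0.52 = 227 K; P₂ = P₁(V₁/V₂)^n = 22.7 kPa.

227 K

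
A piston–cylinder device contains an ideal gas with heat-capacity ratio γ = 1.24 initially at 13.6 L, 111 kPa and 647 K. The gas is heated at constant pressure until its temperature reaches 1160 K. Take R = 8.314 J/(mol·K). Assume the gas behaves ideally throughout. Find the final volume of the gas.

24.4 L

Isobaric: P stays 111 kPa; V/T = const ⇒ T₂ = 1160 K, V₂ = 24.4 L.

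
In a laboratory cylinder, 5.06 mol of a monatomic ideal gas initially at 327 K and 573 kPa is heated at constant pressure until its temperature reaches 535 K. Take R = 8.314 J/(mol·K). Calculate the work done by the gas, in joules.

V₁ = nRT₁/P₁ = 5.06×8.314×327/573 = 24.0 L.
Isobaric: P stays 573 kPa; V/T = const ⇒ T₂ = 535 K, V₂ = 39.3 L.
W = PΔV = 573×(39.3−24.0) kPa·L = 8750 J.

8750 J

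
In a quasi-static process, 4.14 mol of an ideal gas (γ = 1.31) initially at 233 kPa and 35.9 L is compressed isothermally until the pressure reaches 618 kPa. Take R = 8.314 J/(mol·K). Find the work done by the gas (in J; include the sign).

T₁ = P₁V₁/(nR) = 233×35.9/(4.14×8.314) = 243 K.
Isothermal: T stays 243 K; PV = const ⇒ V₂ = 13.5 L, P₂ = 618 kPa.
W = nRT ln(V₂/V₁) = 4.14×8.314×243×ln(0.377) = -8160 J.

-8160 J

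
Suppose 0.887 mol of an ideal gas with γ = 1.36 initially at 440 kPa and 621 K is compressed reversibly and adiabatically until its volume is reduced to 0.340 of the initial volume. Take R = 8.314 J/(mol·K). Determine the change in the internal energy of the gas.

V₁ = nRT₁/P₁ = 0.887×8.314×621/440 = 10.4 L.
Adiabatic: TV^(γ−1) = const ⇒ T₂ = 621×(2.94)^0.360 = 916 K; PV^γ = const ⇒ P₂ = 1910 kPa.
For an ideal gas ΔU = nCvΔT with Cv = R/(γ−1) = 23.1 J/(mol·K).
ΔU = 0.887×23.1×(916−621) = 6040 J.

6040 J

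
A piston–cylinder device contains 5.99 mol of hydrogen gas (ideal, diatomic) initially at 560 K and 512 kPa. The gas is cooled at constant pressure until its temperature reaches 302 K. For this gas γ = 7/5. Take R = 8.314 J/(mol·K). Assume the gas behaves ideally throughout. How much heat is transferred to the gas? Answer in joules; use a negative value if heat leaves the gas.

-45000 J

V₁ = nRT₁/P₁ = 5.99×8.314×560/512 = 54.5 L.
Isobaric: P stays 512 kPa; V/T = const ⇒ T₂ = 302 K, V₂ = 29.4 L.
W = PΔV = 512×(29.4−54.5) kPa·L = -12800 J.
ΔU = nCvΔT = 5.99×20.8×(302−560) = -32100 J.
Q = ΔU + W = nCpΔT = -45000 J.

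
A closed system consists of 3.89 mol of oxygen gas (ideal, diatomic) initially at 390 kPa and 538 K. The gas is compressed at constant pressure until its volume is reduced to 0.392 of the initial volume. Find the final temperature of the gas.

V₁ = nRT₁/P₁ = 3.89×8.314×538/390 = 44.6 L.
Isobaric: P stays 390 kPa; V/T = const ⇒ T₂ = 211 K, V₂ = 17.5 L.

211 K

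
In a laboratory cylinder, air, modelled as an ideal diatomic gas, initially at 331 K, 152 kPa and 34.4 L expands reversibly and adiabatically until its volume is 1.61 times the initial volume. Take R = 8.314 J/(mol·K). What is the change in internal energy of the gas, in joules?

n = P₁V₁/(RT₁) = 152×34.4/(8.314×331) = 1.90 mol.
Adiabatic: TV^(γ−1) = const ⇒ T₂ = 331×(0.621)^0.400 = 274 K; PV^γ = const ⇒ P₂ = 78.0 kPa.
For an ideal gas ΔU = nCvΔT with Cv = (5/2)R = 20.8 J/(mol·K).
ΔU = 1.90×20.8×(274−331) = -2270 J.

-2270 J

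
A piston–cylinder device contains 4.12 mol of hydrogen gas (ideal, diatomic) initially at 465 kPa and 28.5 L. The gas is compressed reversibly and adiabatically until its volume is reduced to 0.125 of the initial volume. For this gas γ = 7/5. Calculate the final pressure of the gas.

8550 kPa

T₁ = P₁V₁/(nR) = 465×28.5/(4.12×8.314) = 387 K.
Adiabatic: TV^(γ−1) = const ⇒ T₂ = 387×(8.00)^0.400 = 889 K; PV^γ = const ⇒ P₂ = 8550 kPa.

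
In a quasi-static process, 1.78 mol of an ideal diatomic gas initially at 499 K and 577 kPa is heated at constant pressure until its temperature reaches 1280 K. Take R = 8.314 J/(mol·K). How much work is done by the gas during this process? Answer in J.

11600 J

V₁ = nRT₁/P₁ = 1.78×8.314×499/577 = 12.8 L.
Isobaric: P stays 577 kPa; V/T = const ⇒ T₂ = 1280 K, V₂ = 32.8 L.
W = PΔV = 577×(32.8−12.8) kPa·L = 11600 J.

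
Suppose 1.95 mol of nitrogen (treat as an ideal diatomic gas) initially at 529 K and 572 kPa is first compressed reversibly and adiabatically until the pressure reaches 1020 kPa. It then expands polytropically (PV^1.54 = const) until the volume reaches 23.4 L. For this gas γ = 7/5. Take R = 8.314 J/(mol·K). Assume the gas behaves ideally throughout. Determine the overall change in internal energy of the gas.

-5530 J

V₁ = nRT₁/P₁ = 1.95×8.314×529/572 = 15.0 L.
Step 1 — Adiabatic: T₂/T₁ = (P₂/P₁)^((γ−1)/γ) ⇒ T₂ = 529×(1.78)^0.286 = 624 K; V₂ = 9.92 L.
ΔU = nCvΔT = 1.95×20.8×(624−529) = 3850 J.
Q = 0 for an adiabatic process, so W = −ΔU = -3850 J.
State after step 1: P = 1020 kPa, V = 9.92 L, T = 624 K.
Step 2 — Polytropic n=1.54: T₂ = T₁(V₁/V₂)^(n−1) = 624×(0.424)^0.54 = 393 K; P₂ = P₁(V₁/V₂)^n = 272 kPa.
W = (P₁V₁−P₂V₂)/(n−1) = (1020×9.92−272×23.4)/0.54 = 6950 J.
ΔU = nCvΔT = 1.95×20.8×(393−624) = -9380 J.
Q = ΔU + W = -2430 J.
Net over both steps: W = 3100 J, Q = -2430 J, ΔU = -5530 J.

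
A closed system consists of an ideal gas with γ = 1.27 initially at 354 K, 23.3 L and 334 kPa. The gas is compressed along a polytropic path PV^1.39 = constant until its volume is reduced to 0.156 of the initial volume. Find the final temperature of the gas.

731 K

Polytropic n=1.39: T₂ = T₁(V₁/V₂)^(n−1) = 354×(6.41)^0.39 = 731 K; P₂ = P₁(V₁/V₂)^n = 4420 kPa.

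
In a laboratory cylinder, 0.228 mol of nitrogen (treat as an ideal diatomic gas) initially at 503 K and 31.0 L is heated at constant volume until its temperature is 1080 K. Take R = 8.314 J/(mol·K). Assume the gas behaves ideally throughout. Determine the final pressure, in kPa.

66.0 kPa

P₁ = nRT₁/V₁ = 0.228×8.314×503/31.0 = 30.8 kPa.
Isochoric: V stays 31.0 L; P/T = const ⇒ T₂ = 1080 K, P₂ = 66.0 kPa.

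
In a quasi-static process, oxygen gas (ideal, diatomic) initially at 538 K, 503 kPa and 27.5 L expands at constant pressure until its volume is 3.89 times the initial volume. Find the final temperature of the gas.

2090 K

Isobaric: P stays 503 kPa; V/T = const ⇒ T₂ = 2090 K, V₂ = 107 L.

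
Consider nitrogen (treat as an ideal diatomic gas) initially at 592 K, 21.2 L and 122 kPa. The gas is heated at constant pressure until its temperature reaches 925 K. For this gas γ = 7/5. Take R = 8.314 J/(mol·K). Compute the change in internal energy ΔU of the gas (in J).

3640 J

n = P₁V₁/(RT₁) = 122×21.2/(8.314×592) = 0.525 mol.
Isobaric: P stays 122 kPa; V/T = const ⇒ T₂ = 925 K, V₂ = 33.1 L.
For an ideal gas ΔU = nCvΔT with Cv = (5/2)R = 20.8 J/(mol·K).
ΔU = 0.525×20.8×(925−592) = 3640 J.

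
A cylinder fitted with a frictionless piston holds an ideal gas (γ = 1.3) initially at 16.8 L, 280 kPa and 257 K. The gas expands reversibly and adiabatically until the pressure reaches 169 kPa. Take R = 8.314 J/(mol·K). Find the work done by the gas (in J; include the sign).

n = P₁V₁/(RT₁) = 280×16.8/(8.314×257) = 2.20 mol.
Adiabatic: T₂/T₁ = (P₂/P₁)^((γ−1)/γ) ⇒ T₂ = 257×(0.604)^0.231 = 229 K; V₂ = 24.8 L.
ΔU = nCvΔT = 2.20×27.7×(229−257) = -1720 J.
Q = 0 for an adiabatic process, so W = −ΔU = 1720 J.

1720 J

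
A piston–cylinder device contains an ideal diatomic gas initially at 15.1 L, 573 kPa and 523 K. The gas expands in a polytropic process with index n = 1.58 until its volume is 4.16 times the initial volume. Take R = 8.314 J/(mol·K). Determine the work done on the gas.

-8390 J

n = P₁V₁/(RT₁) = 573×15.1/(8.314×523) = 1.99 mol.
Polytropic n=1.58: T₂ = T₁(V₁/V₂)^(n−1) = 523×(0.240)^0.58 = 229 K; P₂ = P₁(V₁/V₂)^n = 60.3 kPa.
W = (P₁V₁−P₂V₂)/(n−1) = (573×15.1−60.3×62.8)/0.58 = 8390 J.
Work done on the gas = −W_by = -8390 J.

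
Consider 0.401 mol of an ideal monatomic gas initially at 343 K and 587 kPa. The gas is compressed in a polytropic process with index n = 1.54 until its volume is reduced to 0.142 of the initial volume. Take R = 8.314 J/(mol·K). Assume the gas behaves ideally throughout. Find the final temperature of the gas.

V₁ = nRT₁/P₁ = 0.401×8.314×343/587 = 1.95 L.
Polytropic n=1.54: T₂ = T₁(V₁/V₂)^(n−1) = 343×(7.04)^0.54 = 984 K; P₂ = P₁(V₁/V₂)^n = 11900 kPa.

984 K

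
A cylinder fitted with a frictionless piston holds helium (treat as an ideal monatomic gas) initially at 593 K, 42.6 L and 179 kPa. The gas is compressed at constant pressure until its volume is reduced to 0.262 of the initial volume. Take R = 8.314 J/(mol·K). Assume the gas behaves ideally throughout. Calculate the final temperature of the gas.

155 K

Isobaric: P stays 179 kPa; V/T = const ⇒ T₂ = 155 K, V₂ = 11.2 L.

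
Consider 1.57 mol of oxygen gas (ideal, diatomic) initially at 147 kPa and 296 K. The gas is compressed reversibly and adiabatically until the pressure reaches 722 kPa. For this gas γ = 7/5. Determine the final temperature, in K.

466 K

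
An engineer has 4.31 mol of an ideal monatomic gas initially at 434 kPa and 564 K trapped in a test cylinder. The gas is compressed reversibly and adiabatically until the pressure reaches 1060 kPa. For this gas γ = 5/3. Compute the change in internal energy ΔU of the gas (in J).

V₁ = nRT₁/P₁ = 4.31×8.314×564/434 = 46.6 L.
Adiabatic: T₂/T₁ = (P₂/P₁)^((γ−1)/γ) ⇒ T₂ = 564×(2.44)^0.400 = 806 K; V₂ = 27.3 L.
For an ideal gas ΔU = nCvΔT with Cv = (3/2)R = 12.5 J/(mol·K).
ΔU = 4.31×12.5×(806−564) = 13000 J.

13000 J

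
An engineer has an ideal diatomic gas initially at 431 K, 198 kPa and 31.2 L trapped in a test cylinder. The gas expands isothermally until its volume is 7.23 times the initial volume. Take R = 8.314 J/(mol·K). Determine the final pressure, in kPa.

27.4 kPa

Isothermal: T stays 431 K; PV = const ⇒ V₂ = 226 L, P₂ = 27.4 kPa.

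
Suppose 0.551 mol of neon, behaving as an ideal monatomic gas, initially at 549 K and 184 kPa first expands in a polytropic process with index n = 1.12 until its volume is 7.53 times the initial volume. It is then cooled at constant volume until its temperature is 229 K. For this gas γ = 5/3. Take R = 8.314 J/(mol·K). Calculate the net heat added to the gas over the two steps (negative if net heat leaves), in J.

2310 J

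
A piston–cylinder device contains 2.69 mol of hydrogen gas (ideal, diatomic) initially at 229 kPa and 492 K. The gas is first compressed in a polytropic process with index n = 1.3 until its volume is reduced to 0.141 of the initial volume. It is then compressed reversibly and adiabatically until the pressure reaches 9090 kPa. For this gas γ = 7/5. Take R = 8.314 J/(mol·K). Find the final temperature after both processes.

1220 K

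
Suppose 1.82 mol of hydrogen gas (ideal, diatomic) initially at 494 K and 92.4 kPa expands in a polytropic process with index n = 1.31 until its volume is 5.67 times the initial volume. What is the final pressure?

9.52 kPa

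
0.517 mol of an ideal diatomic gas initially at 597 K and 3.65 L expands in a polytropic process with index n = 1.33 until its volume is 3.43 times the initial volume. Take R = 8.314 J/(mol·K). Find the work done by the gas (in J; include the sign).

2600 J

P₁ = nRT₁/V₁ = 0.517×8.314×597/3.65 = 703 kPa.
Polytropic n=1.33: T₂ = T₁(V₁/V₂)^(n−1) = 597×(0.292)^0.33 = 397 K; P₂ = P₁(V₁/V₂)^n = 136 kPa.
W = (P₁V₁−P₂V₂)/(n−1) = (703×3.65−136×12.5)/0.33 = 2600 J.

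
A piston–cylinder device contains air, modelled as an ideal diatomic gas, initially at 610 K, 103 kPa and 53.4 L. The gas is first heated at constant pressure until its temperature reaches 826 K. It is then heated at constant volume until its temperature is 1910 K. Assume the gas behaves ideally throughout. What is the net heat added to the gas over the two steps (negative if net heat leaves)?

31300 J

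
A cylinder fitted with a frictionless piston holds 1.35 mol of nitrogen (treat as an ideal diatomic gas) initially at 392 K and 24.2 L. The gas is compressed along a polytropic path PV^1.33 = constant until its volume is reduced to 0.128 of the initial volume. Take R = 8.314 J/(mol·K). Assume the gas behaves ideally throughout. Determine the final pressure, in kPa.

P₁ = nRT₁/V₁ = 1.35×8.314×392/24.2 = 182 kPa.
Polytropic n=1.33: T₂ = T₁(V₁/V₂)^(n−1) = 392×(7.81)^0.33 = 773 K; P₂ = P₁(V₁/V₂)^n = 2800 kPa.

2800 kPa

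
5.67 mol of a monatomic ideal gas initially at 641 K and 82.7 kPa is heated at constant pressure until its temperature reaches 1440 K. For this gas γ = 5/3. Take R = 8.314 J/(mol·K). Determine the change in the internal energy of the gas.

V₁ = nRT₁/P₁ = 5.67×8.314×641/82.7 = 365 L.
Isobaric: P stays 82.7 kPa; V/T = const ⇒ T₂ = 1440 K, V₂ = 821 L.
For an ideal gas ΔU = nCvΔT with Cv = (3/2)R = 12.5 J/(mol·K).
ΔU = 5.67×12.5×(1440−641) = 56500 J.

56500 J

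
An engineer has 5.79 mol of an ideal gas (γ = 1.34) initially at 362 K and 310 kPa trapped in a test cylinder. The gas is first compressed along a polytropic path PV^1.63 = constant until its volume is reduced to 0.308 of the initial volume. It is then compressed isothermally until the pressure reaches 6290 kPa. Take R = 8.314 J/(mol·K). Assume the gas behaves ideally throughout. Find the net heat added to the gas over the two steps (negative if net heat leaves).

-14000 J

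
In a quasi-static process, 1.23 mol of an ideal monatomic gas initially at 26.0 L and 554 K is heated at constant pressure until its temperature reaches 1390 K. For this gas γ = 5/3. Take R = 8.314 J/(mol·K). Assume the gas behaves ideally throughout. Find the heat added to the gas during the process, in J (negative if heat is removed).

P₁ = nRT₁/V₁ = 1.23×8.314×554/26.0 = 218 kPa.
Isobaric: P stays 218 kPa; V/T = const ⇒ T₂ = 1390 K, V₂ = 65.2 L.
W = PΔV = 218×(65.2−26.0) kPa·L = 8550 J.
ΔU = nCvΔT = 1.23×12.5×(1390−554) = 12800 J.
Q = ΔU + W = nCpΔT = 21400 J.

21400 J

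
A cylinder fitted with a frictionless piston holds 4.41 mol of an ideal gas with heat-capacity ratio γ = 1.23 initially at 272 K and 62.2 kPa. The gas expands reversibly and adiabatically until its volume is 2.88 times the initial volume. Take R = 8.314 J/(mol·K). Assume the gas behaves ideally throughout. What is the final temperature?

V₁ = nRT₁/P₁ = 4.41×8.314×272/62.2 = 160 L.
Adiabatic: TV^(γ−1) = const ⇒ T₂ = 272×(0.347)^0.230 = 213 K; PV^γ = const ⇒ P₂ = 16.9 kPa.

213 K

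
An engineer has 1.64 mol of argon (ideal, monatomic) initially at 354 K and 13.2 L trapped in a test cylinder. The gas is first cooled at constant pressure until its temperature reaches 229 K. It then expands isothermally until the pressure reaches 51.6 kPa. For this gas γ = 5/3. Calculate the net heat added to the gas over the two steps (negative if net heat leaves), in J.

P₁ = nRT₁/V₁ = 1.64×8.314×354/13.2 = 366 kPa.
Step 1 — Isobaric: P stays 366 kPa; V/T = const ⇒ T₂ = 229 K, V₂ = 8.54 L.
W = PΔV = 366×(8.54−13.2) kPa·L = -1700 J.
ΔU = nCvΔT = 1.64×12.5×(229−354) = -2560 J.
Q = ΔU + W = nCpΔT = -4260 J.
State after step 1: P = 366 kPa, V = 8.54 L, T = 229 K.
Step 2 — Isothermal: T stays 229 K; PV = const ⇒ V₂ = 60.5 L, P₂ = 51.6 kPa.
ΔU = 0 (ideal gas, T constant).
W = nRT ln(V₂/V₁) = 1.64×8.314×229×ln(7.09) = 6110 J.
Q = ΔU + W = 6110 J.
Net over both steps: W = 4410 J, Q = 1850 J, ΔU = -2560 J.

1850 J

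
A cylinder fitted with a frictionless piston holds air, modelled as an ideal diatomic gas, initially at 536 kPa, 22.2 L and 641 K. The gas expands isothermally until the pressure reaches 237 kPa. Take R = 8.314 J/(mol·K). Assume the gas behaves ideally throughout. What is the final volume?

50.2 L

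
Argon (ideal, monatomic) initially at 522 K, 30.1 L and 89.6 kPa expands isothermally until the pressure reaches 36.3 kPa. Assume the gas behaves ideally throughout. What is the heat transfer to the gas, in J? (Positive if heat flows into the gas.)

n = P₁V₁/(RT₁) = 89.6×30.1/(8.314×522) = 0.621 mol.
Isothermal: T stays 522 K; PV = const ⇒ V₂ = 74.3 L, P₂ = 36.3 kPa.
ΔU = 0 (ideal gas, T constant).
W = nRT ln(V₂/V₁) = 0.621×8.314×522×ln(2.47) = 2440 J.
Q = ΔU + W = 2440 J.

2440 J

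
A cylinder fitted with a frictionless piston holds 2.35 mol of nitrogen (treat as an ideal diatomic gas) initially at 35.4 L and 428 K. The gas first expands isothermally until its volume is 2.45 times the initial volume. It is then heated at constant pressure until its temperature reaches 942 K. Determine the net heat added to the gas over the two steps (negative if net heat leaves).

42600 J

P₁ = nRT₁/V₁ = 2.35×8.314×428/35.4 = 236 kPa.
Step 1 — Isothermal: T stays 428 K; PV = const ⇒ V₂ = 86.7 L, P₂ = 96.4 kPa.
ΔU = 0 (ideal gas, T constant).
W = nRT ln(V₂/V₁) = 2.35×8.314×428×ln(2.45) = 7490 J.
Q = ΔU + W = 7490 J.
State after step 1: P = 96.4 kPa, V = 86.7 L, T = 428 K.
Step 2 — Isobaric: P stays 96.4 kPa; V/T = const ⇒ T₂ = 942 K, V₂ = 191 L.
W = PΔV = 96.4×(191−86.7) kPa·L = 10000 J.
ΔU = nCvΔT = 2.35×20.8×(942−428) = 25100 J.
Q = ΔU + W = nCpΔT = 35100 J.
Net over both steps: W = 17500 J, Q = 42600 J, ΔU = 25100 J.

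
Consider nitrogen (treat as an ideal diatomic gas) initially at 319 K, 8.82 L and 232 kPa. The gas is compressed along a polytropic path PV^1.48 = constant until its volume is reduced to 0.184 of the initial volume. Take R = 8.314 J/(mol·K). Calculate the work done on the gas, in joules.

5340 J

n = P₁V₁/(RT₁) = 232×8.82/(8.314×319) = 0.772 mol.
Polytropic n=1.48: T₂ = T₁(V₁/V₂)^(n−1) = 319×(5.43)^0.48 = 719 K; P₂ = P₁(V₁/V₂)^n = 2840 kPa.
W = (P₁V₁−P₂V₂)/(n−1) = (232×8.82−2840×1.62)/0.48 = -5340 J.
Work done on the gas = −W_by = 5340 J.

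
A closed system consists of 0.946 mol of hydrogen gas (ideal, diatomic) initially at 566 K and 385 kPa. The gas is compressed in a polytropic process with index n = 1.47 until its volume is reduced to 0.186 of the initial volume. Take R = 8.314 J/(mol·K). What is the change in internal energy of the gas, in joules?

13400 J

V₁ = nRT₁/P₁ = 0.946×8.314×566/385 = 11.6 L.
Polytropic n=1.47: T₂ = T₁(V₁/V₂)^(n−1) = 566×(5.38)^0.47 = 1250 K; P₂ = P₁(V₁/V₂)^n = 4560 kPa.
For an ideal gas ΔU = nCvΔT with Cv = (5/2)R = 20.8 J/(mol·K).
ΔU = 0.946×20.8×(1250−566) = 13400 J.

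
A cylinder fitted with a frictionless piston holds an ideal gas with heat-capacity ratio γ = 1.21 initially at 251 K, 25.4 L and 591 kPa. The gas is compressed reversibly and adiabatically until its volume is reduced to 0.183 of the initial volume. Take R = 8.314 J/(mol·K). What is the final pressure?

Adiabatic: TV^(γ−1) = const ⇒ T₂ = 251×(5.46)^0.210 = 359 K; PV^γ = const ⇒ P₂ = 4610 kPa.

4610 kPa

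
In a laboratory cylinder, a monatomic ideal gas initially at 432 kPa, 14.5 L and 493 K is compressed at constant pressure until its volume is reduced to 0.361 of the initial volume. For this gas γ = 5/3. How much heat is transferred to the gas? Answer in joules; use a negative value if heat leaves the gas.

n = P₁V₁/(RT₁) = 432×14.5/(8.314×493) = 1.53 mol.
Isobaric: P stays 432 kPa; V/T = const ⇒ T₂ = 178 K, V₂ = 5.23 L.
W = PΔV = 432×(5.23−14.5) kPa·L = -4000 J.
ΔU = nCvΔT = 1.53×12.5×(178−493) = -6000 J.
Q = ΔU + W = nCpΔT = -10000 J.

-10000 J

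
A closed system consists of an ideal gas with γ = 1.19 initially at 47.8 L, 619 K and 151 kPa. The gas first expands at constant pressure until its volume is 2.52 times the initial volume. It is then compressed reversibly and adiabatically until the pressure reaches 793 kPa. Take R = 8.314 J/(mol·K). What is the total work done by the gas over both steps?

-18100 J

n = P₁V₁/(RT₁) = 151×47.8/(8.314×619) = 1.40 mol.
Step 1 — Isobaric: P stays 151 kPa; V/T = const ⇒ T₂ = 1560 K, V₂ = 120 L.
W = PΔV = 151×(120−47.8) kPa·L = 11000 J.
ΔU = nCvΔT = 1.40×43.8×(1560−619) = 57700 J.
Q = ΔU + W = nCpΔT = 68700 J.
State after step 1: P = 151 kPa, V = 120 L, T = 1560 K.
Step 2 — Adiabatic: T₂/T₁ = (P₂/P₁)^((γ−1)/γ) ⇒ T₂ = 1560×(5.25)^0.160 = 2030 K; V₂ = 29.9 L.
ΔU = nCvΔT = 1.40×43.8×(2030−1560) = 29000 J.
Q = 0 for an adiabatic process, so W = −ΔU = -29000 J.
Net over both steps: W = -18100 J, Q = 68700 J, ΔU = 86800 J.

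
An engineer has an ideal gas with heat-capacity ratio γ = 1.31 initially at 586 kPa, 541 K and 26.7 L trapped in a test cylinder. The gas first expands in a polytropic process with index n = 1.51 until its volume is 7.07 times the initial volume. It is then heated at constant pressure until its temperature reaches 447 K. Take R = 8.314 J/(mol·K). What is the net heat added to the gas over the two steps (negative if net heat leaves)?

17800 J

n = P₁V₁/(RT₁) = 586×26.7/(8.314×541) = 3.48 mol.
Step 1 — Polytropic n=1.51: T₂ = T₁(V₁/V₂)^(n−1) = 541×(0.141)^0.51 = 200 K; P₂ = P₁(V₁/V₂)^n = 30.6 kPa.
W = (P₁V₁−P₂V₂)/(n−1) = (586×26.7−30.6×189)/0.51 = 19400 J.
ΔU = nCvΔT = 3.48×26.8×(200−541) = -31900 J.
Q = ΔU + W = -12500 J.
State after step 1: P = 30.6 kPa, V = 189 L, T = 200 K.
Step 2 — Isobaric: P stays 30.6 kPa; V/T = const ⇒ T₂ = 447 K, V₂ = 423 L.
W = PΔV = 30.6×(423−189) kPa·L = 7160 J.
ΔU = nCvΔT = 3.48×26.8×(447−200) = 23100 J.
Q = ΔU + W = nCpΔT = 30200 J.
Net over both steps: W = 26500 J, Q = 17800 J, ΔU = -8770 J.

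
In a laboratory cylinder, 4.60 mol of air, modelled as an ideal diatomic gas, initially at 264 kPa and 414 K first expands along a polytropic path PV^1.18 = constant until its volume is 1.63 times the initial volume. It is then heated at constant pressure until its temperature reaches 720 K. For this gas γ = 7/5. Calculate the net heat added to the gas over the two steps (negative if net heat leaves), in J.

49700 J

V₁ = nRT₁/P₁ = 4.60×8.314×414/264 = 60.0 L.
Step 1 — Polytropic n=1.18: T₂ = T₁(V₁/V₂)^(n−1) = 414×(0.613)^0.18 = 379 K; P₂ = P₁(V₁/V₂)^n = 148 kPa.
W = (P₁V₁−P₂V₂)/(n−1) = (264×60.0−148×97.8)/0.18 = 7410 J.
ΔU = nCvΔT = 4.60×20.8×(379−414) = -3330 J.
Q = ΔU + W = 4070 J.
State after step 1: P = 148 kPa, V = 97.8 L, T = 379 K.
Step 2 — Isobaric: P stays 148 kPa; V/T = const ⇒ T₂ = 720 K, V₂ = 186 L.
W = PΔV = 148×(186−97.8) kPa·L = 13000 J.
ΔU = nCvΔT = 4.60×20.8×(720−379) = 32600 J.
Q = ΔU + W = nCpΔT = 45600 J.
Net over both steps: W = 20400 J, Q = 49700 J, ΔU = 29300 J.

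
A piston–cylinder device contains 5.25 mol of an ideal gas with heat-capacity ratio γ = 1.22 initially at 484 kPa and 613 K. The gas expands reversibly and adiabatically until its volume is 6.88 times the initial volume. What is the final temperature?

401 K

V₁ = nRT₁/P₁ = 5.25×8.314×613/484 = 55.3 L.
Adiabatic: TV^(γ−1) = const ⇒ T₂ = 613×(0.145)^0.220 = 401 K; PV^γ = const ⇒ P₂ = 46.0 kPa.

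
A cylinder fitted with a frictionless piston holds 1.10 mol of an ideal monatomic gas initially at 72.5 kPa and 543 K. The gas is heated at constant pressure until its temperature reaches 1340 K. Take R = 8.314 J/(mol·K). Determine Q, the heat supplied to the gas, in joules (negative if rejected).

V₁ = nRT₁/P₁ = 1.10×8.314×543/72.5 = 68.5 L.
Isobaric: P stays 72.5 kPa; V/T = const ⇒ T₂ = 1340 K, V₂ = 169 L.
W = PΔV = 72.5×(169−68.5) kPa·L = 7290 J.
ΔU = nCvΔT = 1.10×12.5×(1340−543) = 10900 J.
Q = ΔU + W = nCpΔT = 18200 J.

18200 J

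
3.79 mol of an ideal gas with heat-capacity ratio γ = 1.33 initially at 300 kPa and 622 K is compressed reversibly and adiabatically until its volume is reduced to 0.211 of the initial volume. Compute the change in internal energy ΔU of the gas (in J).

39900 J

V₁ = nRT₁/P₁ = 3.79×8.314×622/300 = 65.3 L.
Adiabatic: TV^(γ−1) = const ⇒ T₂ = 622×(4.74)^0.330 = 1040 K; PV^γ = const ⇒ P₂ = 2380 kPa.
For an ideal gas ΔU = nCvΔT with Cv = R/(γ−1) = 25.2 J/(mol·K).
ΔU = 3.79×25.2×(1040−622) = 39900 J.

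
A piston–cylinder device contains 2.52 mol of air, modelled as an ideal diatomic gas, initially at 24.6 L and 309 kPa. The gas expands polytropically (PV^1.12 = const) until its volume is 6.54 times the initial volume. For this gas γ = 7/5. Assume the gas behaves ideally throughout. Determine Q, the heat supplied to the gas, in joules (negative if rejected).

8950 J

T₁ = P₁V₁/(nR) = 309×24.6/(2.52×8.314) = 363 K.
Polytropic n=1.12: T₂ = T₁(V₁/V₂)^(n−1) = 363×(0.153)^0.12 = 290 K; P₂ = P₁(V₁/V₂)^n = 37.7 kPa.
W = (P₁V₁−P₂V₂)/(n−1) = (309×24.6−37.7×161)/0.12 = 12800 J.
ΔU = nCvΔT = 2.52×20.8×(290−363) = -3830 J.
Q = ΔU + W = 8950 J.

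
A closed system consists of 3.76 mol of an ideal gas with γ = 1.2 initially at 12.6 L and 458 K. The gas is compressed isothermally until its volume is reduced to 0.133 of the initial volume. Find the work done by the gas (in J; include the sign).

P₁ = nRT₁/V₁ = 3.76×8.314×458/12.6 = 1140 kPa.
Isothermal: T stays 458 K; PV = const ⇒ V₂ = 1.68 L, P₂ = 8540 kPa.
W = nRT ln(V₂/V₁) = 3.76×8.314×458×ln(0.133) = -28900 J.

-28900 J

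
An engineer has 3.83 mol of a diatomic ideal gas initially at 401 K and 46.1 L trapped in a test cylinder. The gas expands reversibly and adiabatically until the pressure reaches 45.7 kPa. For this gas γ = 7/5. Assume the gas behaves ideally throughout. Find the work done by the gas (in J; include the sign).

P₁ = nRT₁/V₁ = 3.83×8.314×401/46.1 = 277 kPa.
Adiabatic: T₂/T₁ = (P₂/P₁)^((γ−1)/γ) ⇒ T₂ = 401×(0.165)^0.286 = 240 K; V₂ = 167 L.
ΔU = nCvΔT = 3.83×20.8×(240−401) = -12800 J.
Q = 0 for an adiabatic process, so W = −ΔU = 12800 J.

12800 J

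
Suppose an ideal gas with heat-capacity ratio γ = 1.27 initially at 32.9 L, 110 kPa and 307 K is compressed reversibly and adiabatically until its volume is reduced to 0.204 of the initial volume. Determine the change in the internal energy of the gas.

7180 J

n = P₁V₁/(RT₁) = 110×32.9/(8.314×307) = 1.42 mol.
Adiabatic: TV^(γ−1) = const ⇒ T₂ = 307×(4.90)^0.270 = 472 K; PV^γ = const ⇒ P₂ = 828 kPa.
For an ideal gas ΔU = nCvΔT with Cv = R/(γ−1) = 30.8 J/(mol·K).
ΔU = 1.42×30.8×(472−307) = 7180 J.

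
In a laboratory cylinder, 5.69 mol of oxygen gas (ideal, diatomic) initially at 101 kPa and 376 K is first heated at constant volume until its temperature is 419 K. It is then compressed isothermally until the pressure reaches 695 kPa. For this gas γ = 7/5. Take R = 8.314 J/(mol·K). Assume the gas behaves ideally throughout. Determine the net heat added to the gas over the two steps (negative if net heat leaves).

-31000 J

V₁ = nRT₁/P₁ = 5.69×8.314×376/101 = 176 L.
Step 1 — Isochoric: V stays 176 L; P/T = const ⇒ T₂ = 419 K, P₂ = 113 kPa.
W = 0 (no volume change).
ΔU = nCvΔT = 5.69×20.8×(419−376) = 5090 J.
Q = ΔU = 5090 J.
State after step 1: P = 113 kPa, V = 176 L, T = 419 K.
Step 2 — Isothermal: T stays 419 K; PV = const ⇒ V₂ = 28.5 L, P₂ = 695 kPa.
ΔU = 0 (ideal gas, T constant).
W = nRT ln(V₂/V₁) = 5.69×8.314×419×ln(0.162) = -36100 J.
Q = ΔU + W = -36100 J.
Net over both steps: W = -36100 J, Q = -31000 J, ΔU = 5090 J.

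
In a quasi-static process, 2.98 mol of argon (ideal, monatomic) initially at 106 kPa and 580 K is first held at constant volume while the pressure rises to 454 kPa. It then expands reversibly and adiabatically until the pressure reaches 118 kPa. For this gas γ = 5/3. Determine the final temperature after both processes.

1450 K

V₁ = nRT₁/P₁ = 2.98×8.314×580/106 = 136 L.
Step 1 — Isochoric: V stays 136 L; P/T = const ⇒ T₂ = 2480 K, P₂ = 454 kPa.
W = 0 (no volume change).
ΔU = nCvΔT = 2.98×12.5×(2480−580) = 70800 J.
Q = ΔU = 70800 J.
State after step 1: P = 454 kPa, V = 136 L, T = 2480 K.
Step 2 — Adiabatic: T₂/T₁ = (P₂/P₁)^((γ−1)/γ) ⇒ T₂ = 2480×(0.260)^0.400 = 1450 K; V₂ = 304 L.
ΔU = nCvΔT = 2.98×12.5×(1450−2480) = -38500 J.
Q = 0 for an adiabatic process, so W = −ΔU = 38500 J.
Net over both steps: W = 38500 J, Q = 70800 J, ΔU = 32300 J.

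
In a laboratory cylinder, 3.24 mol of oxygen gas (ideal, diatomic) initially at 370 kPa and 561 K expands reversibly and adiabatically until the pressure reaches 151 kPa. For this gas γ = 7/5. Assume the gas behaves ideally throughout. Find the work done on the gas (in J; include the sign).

V₁ = nRT₁/P₁ = 3.24×8.314×561/370 = 40.8 L.
Adiabatic: T₂/T₁ = (P₂/P₁)^((γ−1)/γ) ⇒ T₂ = 561×(0.408)^0.286 = 434 K; V₂ = 77.5 L.
ΔU = nCvΔT = 3.24×20.8×(434−561) = -8530 J.
Q = 0 for an adiabatic process, so W = −ΔU = 8530 J.
Work done on the gas = −W_by = -8530 J.

-8530 J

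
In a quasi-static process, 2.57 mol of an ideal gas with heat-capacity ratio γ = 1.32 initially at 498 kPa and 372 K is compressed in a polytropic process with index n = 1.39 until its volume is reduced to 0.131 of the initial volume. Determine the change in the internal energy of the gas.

30000 J

V₁ = nRT₁/P₁ = 2.57×8.314×372/498 = 16.0 L.
Polytropic n=1.39: T₂ = T₁(V₁/V₂)^(n−1) = 372×(7.63)^0.39 = 822 K; P₂ = P₁(V₁/V₂)^n = 8400 kPa.
For an ideal gas ΔU = nCvΔT with Cv = R/(γ−1) = 26.0 J/(mol·K).
ΔU = 2.57×26.0×(822−372) = 30000 J.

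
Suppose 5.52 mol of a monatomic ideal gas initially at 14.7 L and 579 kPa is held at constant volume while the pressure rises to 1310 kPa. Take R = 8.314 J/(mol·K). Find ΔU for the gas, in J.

T₁ = P₁V₁/(nR) = 579×14.7/(5.52×8.314) = 185 K.
Isochoric: V stays 14.7 L; P/T = const ⇒ T₂ = 420 K, P₂ = 1310 kPa.
For an ideal gas ΔU = nCvΔT with Cv = (3/2)R = 12.5 J/(mol·K).
ΔU = 5.52×12.5×(420−185) = 16100 J.

16100 J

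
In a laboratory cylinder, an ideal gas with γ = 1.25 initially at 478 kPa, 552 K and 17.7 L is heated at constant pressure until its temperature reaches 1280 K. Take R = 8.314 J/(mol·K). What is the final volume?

Isobaric: P stays 478 kPa; V/T = const ⇒ T₂ = 1280 K, V₂ = 41.0 L.

41.0 L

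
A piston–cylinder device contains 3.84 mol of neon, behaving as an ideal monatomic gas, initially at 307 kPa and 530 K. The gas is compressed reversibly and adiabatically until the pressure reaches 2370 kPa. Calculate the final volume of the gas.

16.2 L

V₁ = nRT₁/P₁ = 3.84×8.314×530/307 = 55.1 L.
Adiabatic: T₂/T₁ = (P₂/P₁)^((γ−1)/γ) ⇒ T₂ = 530×(7.72)^0.400 = 1200 K; V₂ = 16.2 L.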